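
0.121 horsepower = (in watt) 90.23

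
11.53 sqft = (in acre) 0.0002647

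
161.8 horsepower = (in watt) 1.207e+05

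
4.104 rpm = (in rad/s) 0.4298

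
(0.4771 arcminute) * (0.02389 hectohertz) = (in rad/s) 0.0003316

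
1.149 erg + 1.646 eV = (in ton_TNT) 2.746e-17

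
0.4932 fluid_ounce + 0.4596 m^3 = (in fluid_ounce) 1.554e+04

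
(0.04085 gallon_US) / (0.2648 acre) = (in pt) 0.000409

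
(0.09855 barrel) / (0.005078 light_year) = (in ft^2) 3.511e-15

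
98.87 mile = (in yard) 1.74e+05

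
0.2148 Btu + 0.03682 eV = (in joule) 226.6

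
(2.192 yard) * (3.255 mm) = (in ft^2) 0.07023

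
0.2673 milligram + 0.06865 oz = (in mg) 1946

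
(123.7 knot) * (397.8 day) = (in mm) 2.187e+12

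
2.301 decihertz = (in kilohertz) 0.0002301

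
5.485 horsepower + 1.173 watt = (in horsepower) 5.487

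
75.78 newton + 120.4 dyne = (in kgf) 7.728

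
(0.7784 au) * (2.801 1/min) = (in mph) 1.216e+10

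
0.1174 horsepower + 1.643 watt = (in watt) 89.19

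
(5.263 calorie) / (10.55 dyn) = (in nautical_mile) 112.7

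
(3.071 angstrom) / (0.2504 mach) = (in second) 3.602e-12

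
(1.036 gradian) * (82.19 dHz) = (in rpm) 1.277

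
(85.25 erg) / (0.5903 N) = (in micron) 14.44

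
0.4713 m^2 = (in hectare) 4.713e-05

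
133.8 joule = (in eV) 8.351e+20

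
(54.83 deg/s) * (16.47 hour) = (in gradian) 3.612e+06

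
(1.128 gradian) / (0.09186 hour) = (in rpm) 0.0005116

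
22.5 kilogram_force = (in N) 220.6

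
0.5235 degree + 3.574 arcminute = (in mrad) 10.18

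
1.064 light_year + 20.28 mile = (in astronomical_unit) 6.729e+04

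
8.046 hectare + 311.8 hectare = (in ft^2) 3.443e+07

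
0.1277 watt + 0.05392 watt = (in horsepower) 0.0002436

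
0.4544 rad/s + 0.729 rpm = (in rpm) 5.068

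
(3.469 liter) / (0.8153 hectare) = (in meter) 4.255e-07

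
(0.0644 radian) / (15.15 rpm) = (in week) 6.712e-08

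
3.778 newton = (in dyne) 3.778e+05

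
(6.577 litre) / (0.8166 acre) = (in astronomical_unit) 1.33e-17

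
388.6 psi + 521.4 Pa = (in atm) 26.45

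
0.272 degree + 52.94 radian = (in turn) 8.426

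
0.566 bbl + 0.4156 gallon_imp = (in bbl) 0.5779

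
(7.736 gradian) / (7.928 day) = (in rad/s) 1.774e-07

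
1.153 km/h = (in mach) 0.0009406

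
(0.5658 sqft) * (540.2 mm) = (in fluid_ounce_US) 960.2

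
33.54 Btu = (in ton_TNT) 8.458e-06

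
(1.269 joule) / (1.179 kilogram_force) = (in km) 0.0001098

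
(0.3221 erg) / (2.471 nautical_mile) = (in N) 7.038e-12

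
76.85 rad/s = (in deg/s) 4403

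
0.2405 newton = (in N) 0.2405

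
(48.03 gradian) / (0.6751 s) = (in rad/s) 1.118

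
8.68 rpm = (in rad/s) 0.909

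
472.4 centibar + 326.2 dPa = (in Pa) 4.724e+05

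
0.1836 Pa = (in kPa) 0.0001836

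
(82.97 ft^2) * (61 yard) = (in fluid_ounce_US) 1.454e+07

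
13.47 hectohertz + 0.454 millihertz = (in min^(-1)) 8.082e+04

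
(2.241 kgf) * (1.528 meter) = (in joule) 33.58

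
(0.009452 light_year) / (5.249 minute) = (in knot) 5.519e+11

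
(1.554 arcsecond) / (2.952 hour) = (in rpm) 6.77e-09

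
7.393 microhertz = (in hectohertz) 7.393e-08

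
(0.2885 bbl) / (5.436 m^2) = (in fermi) 8.438e+12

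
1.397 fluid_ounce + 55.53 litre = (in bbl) 0.3495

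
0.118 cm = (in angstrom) 1.18e+07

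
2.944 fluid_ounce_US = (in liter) 0.08706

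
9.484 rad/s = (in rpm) 90.57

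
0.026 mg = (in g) 2.6e-05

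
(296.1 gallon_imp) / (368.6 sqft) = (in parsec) 1.274e-18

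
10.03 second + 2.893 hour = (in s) 1.042e+04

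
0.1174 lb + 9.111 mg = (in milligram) 5.326e+04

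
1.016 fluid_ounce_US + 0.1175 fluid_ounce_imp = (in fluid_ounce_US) 1.129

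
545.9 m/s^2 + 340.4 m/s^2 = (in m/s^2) 886.3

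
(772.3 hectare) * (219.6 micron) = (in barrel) 1.067e+04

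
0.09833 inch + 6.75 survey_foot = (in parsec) 6.676e-17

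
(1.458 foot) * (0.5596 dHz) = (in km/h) 0.08953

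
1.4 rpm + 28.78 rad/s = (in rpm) 276.2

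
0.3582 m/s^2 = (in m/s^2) 0.3582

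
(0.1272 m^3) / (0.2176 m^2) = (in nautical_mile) 0.0003156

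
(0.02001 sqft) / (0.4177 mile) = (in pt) 0.007839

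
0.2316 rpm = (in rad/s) 0.02425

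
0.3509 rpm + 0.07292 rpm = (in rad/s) 0.04438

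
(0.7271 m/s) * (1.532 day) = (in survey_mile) 59.8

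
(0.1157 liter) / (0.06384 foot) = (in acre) 1.469e-06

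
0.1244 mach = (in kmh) 152.5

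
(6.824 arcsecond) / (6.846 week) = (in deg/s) 4.578e-10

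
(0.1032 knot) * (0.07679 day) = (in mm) 3.522e+05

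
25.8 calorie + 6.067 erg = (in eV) 6.738e+20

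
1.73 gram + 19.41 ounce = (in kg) 0.552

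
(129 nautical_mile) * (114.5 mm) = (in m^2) 2.735e+04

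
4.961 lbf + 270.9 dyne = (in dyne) 2.207e+06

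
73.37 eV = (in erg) 1.176e-10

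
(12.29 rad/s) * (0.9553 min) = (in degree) 4.036e+04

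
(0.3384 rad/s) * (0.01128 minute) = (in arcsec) 4.724e+04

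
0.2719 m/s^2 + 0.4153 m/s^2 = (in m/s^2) 0.6872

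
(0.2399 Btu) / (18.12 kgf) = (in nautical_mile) 0.0007691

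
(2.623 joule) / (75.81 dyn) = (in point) 9.808e+06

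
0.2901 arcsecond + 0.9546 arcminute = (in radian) 0.0002791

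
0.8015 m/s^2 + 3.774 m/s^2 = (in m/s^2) 4.575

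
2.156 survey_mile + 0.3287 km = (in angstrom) 3.798e+13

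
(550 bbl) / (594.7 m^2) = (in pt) 416.8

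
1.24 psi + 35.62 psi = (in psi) 36.86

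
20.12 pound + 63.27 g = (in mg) 9.19e+06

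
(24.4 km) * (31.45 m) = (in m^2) 7.674e+05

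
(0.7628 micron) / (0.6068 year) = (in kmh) 1.435e-13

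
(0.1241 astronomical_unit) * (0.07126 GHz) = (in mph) 2.959e+18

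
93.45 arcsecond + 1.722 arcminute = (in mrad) 0.954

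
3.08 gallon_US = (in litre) 11.66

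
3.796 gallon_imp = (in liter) 17.26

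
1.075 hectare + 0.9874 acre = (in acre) 3.644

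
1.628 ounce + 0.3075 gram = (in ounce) 1.639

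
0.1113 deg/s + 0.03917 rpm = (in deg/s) 0.3463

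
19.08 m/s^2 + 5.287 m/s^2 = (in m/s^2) 24.37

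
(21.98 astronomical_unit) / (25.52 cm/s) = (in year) 4.086e+05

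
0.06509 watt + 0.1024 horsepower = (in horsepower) 0.1025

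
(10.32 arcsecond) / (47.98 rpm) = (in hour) 2.766e-09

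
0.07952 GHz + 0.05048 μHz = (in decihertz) 7.952e+08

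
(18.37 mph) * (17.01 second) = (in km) 0.1397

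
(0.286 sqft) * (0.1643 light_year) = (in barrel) 2.598e+14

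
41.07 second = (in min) 0.6845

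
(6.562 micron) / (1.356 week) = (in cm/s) 8.001e-10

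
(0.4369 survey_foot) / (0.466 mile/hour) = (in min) 0.01065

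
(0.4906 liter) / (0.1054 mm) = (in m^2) 4.655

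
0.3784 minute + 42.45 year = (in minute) 2.231e+07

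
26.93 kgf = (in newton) 264.1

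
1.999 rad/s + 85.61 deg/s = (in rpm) 33.36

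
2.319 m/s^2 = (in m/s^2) 2.319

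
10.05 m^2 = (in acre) 0.002483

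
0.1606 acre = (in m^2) 649.9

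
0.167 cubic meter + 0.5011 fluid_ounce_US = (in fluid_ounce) 5647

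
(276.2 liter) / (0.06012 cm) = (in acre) 0.1135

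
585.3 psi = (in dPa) 4.036e+07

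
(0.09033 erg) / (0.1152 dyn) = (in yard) 0.008575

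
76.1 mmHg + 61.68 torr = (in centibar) 18.37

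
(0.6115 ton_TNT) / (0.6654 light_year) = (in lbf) 9.137e-08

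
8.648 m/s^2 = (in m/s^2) 8.648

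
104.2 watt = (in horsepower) 0.1397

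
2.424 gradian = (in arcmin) 130.9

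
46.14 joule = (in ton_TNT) 1.103e-08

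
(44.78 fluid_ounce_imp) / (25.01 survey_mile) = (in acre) 7.811e-12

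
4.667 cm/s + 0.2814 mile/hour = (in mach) 0.0005065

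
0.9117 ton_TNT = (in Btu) 3.615e+06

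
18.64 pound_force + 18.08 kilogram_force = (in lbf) 58.5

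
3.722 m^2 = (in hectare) 0.0003722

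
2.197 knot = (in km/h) 4.069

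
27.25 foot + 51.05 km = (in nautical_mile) 27.57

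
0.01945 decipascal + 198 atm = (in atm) 198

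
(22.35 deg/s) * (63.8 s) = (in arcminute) 8.556e+04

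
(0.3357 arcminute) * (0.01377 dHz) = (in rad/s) 1.345e-07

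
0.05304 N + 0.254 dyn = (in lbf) 0.01192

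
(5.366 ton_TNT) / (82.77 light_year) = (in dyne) 0.002867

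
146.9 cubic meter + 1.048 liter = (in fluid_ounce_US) 4.967e+06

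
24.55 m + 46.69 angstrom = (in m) 24.55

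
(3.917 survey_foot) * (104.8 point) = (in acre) 1.091e-05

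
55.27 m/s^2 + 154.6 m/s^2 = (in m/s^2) 209.9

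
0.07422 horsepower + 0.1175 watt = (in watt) 55.46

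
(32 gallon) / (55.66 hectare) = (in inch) 8.568e-06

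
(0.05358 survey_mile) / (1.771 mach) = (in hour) 3.972e-05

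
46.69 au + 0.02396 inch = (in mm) 6.985e+15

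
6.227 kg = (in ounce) 219.7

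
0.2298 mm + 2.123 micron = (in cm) 0.02319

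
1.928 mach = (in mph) 1469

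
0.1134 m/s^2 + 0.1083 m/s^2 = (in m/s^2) 0.2217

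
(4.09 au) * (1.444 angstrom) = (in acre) 0.02183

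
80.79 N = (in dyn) 8.079e+06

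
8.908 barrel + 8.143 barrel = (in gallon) 716.1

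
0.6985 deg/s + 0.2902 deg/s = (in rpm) 0.1648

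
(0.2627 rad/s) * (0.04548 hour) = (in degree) 2464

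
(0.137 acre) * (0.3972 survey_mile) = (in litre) 3.544e+08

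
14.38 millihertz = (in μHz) 1.438e+04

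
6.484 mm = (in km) 6.484e-06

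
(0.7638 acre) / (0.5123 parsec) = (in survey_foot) 6.415e-13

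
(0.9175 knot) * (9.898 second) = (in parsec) 1.514e-16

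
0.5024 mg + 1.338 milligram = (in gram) 0.00184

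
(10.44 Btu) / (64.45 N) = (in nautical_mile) 0.09228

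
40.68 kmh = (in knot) 21.97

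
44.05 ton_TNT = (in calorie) 4.405e+10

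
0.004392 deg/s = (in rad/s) 7.665e-05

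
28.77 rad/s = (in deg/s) 1648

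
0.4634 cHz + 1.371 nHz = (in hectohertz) 4.634e-05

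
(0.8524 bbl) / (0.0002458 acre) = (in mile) 8.466e-05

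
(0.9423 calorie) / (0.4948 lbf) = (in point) 5078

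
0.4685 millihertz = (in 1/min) 0.02811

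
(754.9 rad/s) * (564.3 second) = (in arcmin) 1.464e+09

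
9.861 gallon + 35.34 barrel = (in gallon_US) 1494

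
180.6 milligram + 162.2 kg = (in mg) 1.622e+08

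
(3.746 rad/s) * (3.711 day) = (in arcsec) 2.477e+11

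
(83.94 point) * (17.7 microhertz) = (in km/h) 1.887e-06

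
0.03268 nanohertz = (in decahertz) 3.268e-12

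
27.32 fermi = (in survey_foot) 8.963e-14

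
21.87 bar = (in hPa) 2.187e+04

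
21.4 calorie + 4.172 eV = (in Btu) 0.08487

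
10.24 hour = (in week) 0.06095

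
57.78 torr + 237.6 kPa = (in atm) 2.421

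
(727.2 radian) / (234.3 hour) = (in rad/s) 0.0008621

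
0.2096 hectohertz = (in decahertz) 2.096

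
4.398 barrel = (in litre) 699.2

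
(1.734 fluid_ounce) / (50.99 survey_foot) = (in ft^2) 3.552e-05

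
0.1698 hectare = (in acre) 0.4196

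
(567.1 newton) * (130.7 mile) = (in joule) 1.193e+08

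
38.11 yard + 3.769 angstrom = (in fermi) 3.485e+16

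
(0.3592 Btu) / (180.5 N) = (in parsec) 6.804e-17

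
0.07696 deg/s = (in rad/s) 0.001343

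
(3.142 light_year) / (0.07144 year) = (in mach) 3.875e+07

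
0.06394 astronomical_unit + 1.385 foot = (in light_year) 1.011e-06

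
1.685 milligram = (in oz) 5.944e-05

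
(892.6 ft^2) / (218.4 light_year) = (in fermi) 0.04013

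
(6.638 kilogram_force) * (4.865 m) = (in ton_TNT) 7.569e-08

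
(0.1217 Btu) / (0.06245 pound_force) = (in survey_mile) 0.2872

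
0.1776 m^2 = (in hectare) 1.776e-05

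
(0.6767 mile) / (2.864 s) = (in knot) 739.2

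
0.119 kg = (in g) 119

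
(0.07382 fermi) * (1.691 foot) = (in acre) 9.402e-21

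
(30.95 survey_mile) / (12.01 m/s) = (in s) 4147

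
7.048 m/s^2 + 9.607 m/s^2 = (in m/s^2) 16.66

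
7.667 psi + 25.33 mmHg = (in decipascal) 5.624e+05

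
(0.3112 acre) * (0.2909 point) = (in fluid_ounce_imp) 4549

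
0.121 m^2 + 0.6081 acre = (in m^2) 2461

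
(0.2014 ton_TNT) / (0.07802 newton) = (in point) 3.062e+13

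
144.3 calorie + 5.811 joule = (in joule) 609.6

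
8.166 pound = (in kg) 3.704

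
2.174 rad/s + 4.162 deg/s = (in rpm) 21.45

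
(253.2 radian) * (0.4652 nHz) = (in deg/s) 6.749e-06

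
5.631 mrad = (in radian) 0.005631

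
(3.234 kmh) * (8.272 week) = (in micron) 4.494e+12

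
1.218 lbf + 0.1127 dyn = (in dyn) 5.418e+05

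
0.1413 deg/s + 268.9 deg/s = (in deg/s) 269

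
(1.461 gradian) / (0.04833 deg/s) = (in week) 4.498e-05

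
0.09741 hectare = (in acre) 0.2407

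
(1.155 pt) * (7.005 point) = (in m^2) 1.007e-06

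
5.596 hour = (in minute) 335.8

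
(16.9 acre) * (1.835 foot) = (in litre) 3.825e+07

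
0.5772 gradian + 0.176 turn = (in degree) 63.88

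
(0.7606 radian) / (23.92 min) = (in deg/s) 0.03036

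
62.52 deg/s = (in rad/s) 1.091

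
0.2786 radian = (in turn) 0.04434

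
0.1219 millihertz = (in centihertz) 0.01219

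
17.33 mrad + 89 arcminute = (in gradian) 2.751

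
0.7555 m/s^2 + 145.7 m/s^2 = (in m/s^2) 146.5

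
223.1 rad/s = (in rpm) 2130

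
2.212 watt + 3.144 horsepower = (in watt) 2347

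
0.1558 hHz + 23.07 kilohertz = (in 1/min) 1.385e+06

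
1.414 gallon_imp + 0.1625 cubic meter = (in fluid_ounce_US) 5712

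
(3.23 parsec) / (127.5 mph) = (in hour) 4.857e+11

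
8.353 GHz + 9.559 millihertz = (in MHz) 8353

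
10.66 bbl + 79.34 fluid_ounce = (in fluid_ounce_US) 5.739e+04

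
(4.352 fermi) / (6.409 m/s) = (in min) 1.132e-17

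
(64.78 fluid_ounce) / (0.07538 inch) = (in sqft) 10.77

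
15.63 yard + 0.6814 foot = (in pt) 4.11e+04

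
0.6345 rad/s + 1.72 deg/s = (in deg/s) 38.07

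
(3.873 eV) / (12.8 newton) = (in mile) 3.012e-23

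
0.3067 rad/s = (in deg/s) 17.57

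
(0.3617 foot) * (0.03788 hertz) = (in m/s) 0.004176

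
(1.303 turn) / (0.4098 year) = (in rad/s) 6.335e-07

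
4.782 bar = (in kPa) 478.2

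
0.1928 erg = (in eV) 1.203e+11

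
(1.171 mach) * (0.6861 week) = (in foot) 5.428e+08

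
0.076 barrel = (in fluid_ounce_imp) 425.3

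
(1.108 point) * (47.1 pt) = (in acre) 1.605e-09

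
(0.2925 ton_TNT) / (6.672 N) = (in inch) 7.222e+09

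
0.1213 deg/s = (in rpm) 0.02022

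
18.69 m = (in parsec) 6.057e-16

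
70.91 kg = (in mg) 7.091e+07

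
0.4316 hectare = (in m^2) 4316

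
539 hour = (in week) 3.208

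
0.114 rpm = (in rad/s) 0.01194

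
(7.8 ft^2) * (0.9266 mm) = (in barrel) 0.004223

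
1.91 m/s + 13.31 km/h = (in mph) 12.54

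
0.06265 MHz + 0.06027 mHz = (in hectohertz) 626.5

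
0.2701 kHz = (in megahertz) 0.0002701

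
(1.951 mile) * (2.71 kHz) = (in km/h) 3.063e+07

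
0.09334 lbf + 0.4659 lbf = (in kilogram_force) 0.2537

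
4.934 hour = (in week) 0.02937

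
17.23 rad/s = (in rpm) 164.5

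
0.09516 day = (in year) 0.0002607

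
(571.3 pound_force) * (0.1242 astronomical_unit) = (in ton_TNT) 1.129e+04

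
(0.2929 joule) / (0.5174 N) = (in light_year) 5.984e-17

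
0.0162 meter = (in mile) 1.007e-05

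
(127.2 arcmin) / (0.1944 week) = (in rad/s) 3.147e-07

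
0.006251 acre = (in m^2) 25.3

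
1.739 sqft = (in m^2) 0.1616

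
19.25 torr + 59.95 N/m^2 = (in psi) 0.3809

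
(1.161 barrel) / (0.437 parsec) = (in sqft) 1.473e-16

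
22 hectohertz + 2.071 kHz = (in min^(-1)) 2.563e+05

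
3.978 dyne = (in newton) 3.978e-05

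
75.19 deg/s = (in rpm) 12.53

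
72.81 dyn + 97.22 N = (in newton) 97.22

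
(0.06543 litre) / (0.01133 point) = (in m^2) 16.37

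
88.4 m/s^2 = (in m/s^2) 88.4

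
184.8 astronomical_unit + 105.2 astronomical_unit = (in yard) 4.744e+13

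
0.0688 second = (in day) 7.963e-07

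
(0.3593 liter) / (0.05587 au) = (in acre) 1.062e-17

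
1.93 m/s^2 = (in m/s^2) 1.93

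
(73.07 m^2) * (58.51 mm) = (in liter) 4275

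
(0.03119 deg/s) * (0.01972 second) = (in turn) 1.709e-06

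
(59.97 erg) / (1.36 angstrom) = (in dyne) 4.41e+09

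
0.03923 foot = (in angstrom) 1.196e+08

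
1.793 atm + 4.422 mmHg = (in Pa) 1.823e+05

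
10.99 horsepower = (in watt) 8195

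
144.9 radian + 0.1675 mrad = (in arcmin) 4.981e+05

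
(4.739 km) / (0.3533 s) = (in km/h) 4.829e+04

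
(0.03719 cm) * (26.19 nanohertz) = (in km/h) 3.506e-11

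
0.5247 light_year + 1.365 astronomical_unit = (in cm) 4.964e+17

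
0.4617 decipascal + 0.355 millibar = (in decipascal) 355.5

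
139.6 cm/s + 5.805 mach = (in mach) 5.809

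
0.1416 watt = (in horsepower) 0.0001899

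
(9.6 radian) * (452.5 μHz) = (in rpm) 0.04148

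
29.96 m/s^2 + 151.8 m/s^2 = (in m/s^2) 181.8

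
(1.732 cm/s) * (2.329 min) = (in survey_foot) 7.941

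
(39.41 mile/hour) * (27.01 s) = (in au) 3.181e-09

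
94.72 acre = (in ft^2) 4.126e+06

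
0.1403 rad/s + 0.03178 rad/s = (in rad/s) 0.1721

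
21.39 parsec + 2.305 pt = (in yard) 7.218e+17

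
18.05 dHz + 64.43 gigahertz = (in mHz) 6.443e+13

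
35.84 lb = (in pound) 35.84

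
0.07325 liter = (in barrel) 0.0004607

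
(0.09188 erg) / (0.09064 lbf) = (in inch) 8.972e-07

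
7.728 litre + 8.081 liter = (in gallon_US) 4.176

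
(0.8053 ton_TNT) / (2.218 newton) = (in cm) 1.519e+11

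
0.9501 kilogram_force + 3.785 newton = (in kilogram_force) 1.336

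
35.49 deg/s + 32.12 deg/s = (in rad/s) 1.18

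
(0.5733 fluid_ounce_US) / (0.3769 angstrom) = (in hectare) 44.98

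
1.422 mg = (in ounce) 5.016e-05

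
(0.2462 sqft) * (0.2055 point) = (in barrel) 1.043e-05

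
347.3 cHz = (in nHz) 3.473e+09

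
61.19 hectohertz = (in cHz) 6.119e+05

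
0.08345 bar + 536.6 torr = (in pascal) 7.989e+04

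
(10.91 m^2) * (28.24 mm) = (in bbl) 1.938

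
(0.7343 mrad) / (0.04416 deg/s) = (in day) 1.103e-05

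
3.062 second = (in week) 5.063e-06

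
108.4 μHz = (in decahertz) 1.084e-05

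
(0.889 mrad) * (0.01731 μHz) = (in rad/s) 1.539e-11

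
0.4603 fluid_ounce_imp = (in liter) 0.01308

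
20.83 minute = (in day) 0.01447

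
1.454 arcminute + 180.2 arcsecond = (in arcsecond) 267.4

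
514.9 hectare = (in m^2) 5.149e+06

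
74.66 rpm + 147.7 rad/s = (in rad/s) 155.5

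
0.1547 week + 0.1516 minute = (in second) 9.357e+04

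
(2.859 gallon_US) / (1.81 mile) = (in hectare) 3.715e-10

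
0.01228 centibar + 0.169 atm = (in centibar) 17.14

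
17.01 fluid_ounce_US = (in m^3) 0.000503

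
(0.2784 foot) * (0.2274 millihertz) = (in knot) 3.751e-05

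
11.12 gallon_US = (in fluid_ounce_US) 1423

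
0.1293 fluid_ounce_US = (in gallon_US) 0.00101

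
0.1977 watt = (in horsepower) 0.0002651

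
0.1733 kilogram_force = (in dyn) 1.699e+05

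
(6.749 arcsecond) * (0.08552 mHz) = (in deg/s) 1.603e-07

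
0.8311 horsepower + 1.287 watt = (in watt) 621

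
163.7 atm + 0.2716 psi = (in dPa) 1.659e+08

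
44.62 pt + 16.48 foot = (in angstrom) 5.039e+10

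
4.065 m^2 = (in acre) 0.001004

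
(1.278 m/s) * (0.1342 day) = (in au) 9.905e-08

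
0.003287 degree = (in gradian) 0.003652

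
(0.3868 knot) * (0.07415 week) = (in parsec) 2.892e-13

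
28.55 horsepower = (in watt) 2.129e+04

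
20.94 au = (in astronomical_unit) 20.94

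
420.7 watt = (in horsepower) 0.5642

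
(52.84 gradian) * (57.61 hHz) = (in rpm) 4.566e+04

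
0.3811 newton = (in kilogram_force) 0.03886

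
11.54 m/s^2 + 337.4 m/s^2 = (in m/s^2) 348.9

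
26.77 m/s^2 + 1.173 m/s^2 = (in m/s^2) 27.94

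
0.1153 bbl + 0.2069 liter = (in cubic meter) 0.01854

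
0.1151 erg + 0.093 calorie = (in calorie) 0.093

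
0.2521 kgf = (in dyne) 2.472e+05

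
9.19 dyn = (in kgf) 9.371e-06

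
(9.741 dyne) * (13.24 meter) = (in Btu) 1.222e-06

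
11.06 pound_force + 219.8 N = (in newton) 269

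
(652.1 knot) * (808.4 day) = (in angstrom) 2.343e+20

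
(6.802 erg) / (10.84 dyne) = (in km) 6.275e-06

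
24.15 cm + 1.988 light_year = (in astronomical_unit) 1.257e+05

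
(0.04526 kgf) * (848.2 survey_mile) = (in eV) 3.782e+24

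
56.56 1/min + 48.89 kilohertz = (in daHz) 4889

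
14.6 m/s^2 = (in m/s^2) 14.6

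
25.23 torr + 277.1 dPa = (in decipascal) 3.391e+04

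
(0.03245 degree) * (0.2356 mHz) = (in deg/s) 7.645e-06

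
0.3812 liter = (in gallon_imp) 0.08385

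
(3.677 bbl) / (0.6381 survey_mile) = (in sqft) 0.006128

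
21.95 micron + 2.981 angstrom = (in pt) 0.06222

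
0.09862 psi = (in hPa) 6.8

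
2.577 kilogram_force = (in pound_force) 5.681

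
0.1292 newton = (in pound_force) 0.02905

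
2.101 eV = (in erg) 3.366e-12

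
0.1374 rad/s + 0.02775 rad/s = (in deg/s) 9.462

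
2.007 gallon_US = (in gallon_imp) 1.671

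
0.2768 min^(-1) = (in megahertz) 4.613e-09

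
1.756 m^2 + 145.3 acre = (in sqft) 6.329e+06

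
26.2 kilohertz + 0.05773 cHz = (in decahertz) 2620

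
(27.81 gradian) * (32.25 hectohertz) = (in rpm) 1.345e+04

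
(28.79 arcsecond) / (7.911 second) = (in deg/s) 0.001011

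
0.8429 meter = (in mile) 0.0005238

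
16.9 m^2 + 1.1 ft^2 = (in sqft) 183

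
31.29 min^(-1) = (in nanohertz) 5.215e+08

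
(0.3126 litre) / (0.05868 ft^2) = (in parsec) 1.858e-18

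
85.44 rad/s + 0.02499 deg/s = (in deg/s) 4895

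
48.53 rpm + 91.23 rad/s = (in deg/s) 5518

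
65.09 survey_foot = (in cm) 1984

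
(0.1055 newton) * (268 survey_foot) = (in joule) 8.618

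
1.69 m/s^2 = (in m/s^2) 1.69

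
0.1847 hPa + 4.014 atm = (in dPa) 4.067e+06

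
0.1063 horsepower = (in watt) 79.27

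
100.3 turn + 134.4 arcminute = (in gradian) 4.012e+04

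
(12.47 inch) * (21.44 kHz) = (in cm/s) 6.791e+05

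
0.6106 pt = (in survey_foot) 0.0007067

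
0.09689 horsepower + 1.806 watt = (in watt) 74.06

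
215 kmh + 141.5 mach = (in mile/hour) 1.079e+05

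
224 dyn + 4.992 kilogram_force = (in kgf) 4.992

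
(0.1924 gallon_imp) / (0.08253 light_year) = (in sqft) 1.206e-17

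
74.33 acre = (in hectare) 30.08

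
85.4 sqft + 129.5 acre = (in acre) 129.5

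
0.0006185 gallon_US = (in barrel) 1.473e-05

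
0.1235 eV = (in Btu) 1.875e-23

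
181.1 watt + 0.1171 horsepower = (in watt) 268.4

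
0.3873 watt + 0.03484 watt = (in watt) 0.4221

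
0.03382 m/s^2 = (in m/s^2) 0.03382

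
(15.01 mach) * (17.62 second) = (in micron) 9.005e+10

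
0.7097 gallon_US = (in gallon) 0.7097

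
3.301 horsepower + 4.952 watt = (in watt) 2467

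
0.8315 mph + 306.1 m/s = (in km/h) 1103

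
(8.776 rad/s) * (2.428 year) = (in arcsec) 1.386e+14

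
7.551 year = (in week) 393.7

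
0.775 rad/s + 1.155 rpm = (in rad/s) 0.896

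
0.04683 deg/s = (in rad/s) 0.0008173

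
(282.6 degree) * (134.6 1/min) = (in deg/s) 634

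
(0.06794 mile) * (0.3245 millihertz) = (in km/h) 0.1277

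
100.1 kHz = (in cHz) 1.001e+07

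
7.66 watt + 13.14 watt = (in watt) 20.8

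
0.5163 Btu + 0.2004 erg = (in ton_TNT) 1.302e-07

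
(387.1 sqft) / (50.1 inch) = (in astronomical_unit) 1.889e-10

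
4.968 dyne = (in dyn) 4.968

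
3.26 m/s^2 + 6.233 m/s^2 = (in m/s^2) 9.493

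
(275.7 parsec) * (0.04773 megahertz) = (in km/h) 1.462e+24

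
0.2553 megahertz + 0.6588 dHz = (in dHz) 2.553e+06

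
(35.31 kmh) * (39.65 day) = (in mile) 2.088e+04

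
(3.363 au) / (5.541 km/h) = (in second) 3.269e+11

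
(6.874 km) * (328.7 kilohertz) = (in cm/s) 2.259e+11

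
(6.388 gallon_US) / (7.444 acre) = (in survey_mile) 4.988e-10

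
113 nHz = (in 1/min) 6.78e-06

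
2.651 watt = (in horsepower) 0.003555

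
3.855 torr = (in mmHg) 3.855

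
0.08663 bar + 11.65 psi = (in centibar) 88.99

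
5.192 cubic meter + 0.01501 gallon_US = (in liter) 5192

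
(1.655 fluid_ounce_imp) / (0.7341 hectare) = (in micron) 0.006406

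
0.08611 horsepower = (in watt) 64.21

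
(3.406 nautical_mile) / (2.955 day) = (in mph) 0.05527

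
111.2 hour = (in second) 4.003e+05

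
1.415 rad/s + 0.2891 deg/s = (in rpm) 13.56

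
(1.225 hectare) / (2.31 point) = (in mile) 9341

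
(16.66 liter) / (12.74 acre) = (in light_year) 3.416e-23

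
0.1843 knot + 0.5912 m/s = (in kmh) 2.47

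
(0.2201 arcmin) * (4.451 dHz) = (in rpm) 0.0002721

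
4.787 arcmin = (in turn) 0.0002216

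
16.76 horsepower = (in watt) 1.25e+04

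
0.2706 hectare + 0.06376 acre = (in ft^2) 3.19e+04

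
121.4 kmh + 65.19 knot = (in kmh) 242.1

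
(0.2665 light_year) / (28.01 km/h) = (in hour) 9.001e+10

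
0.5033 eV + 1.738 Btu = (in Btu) 1.738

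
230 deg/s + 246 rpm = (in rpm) 284.3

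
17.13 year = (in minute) 9.004e+06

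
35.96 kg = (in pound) 79.28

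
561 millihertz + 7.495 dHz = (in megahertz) 1.311e-06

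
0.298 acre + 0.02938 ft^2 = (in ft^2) 1.298e+04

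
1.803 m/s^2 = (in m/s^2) 1.803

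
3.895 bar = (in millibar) 3895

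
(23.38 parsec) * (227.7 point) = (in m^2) 5.795e+16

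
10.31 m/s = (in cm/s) 1031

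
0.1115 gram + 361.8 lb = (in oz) 5789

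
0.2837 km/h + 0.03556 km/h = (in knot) 0.1724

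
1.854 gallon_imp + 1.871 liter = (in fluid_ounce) 348.3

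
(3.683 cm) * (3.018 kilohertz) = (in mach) 0.3264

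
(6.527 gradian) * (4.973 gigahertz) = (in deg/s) 2.921e+10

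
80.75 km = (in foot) 2.649e+05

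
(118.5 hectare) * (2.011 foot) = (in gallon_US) 1.919e+08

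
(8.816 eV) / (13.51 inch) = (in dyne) 4.116e-13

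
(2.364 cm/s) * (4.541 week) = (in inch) 2.556e+06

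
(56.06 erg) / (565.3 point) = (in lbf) 6.32e-06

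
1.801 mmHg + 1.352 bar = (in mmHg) 1016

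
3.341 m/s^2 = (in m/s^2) 3.341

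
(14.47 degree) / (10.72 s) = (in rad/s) 0.02356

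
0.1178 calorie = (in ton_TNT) 1.178e-10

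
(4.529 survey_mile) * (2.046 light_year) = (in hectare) 1.411e+16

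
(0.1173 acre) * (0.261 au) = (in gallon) 4.896e+15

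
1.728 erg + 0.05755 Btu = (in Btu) 0.05755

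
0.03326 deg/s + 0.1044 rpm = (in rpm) 0.1099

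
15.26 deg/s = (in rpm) 2.543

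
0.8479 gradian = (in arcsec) 2747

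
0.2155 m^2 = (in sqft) 2.32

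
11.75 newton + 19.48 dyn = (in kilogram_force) 1.198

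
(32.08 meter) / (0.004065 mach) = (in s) 23.18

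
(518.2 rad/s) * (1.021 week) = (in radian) 3.2e+08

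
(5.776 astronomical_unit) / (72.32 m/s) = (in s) 1.195e+10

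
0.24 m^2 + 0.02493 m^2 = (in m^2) 0.2649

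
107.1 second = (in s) 107.1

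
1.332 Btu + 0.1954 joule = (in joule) 1406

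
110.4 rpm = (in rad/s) 11.56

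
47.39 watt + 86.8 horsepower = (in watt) 6.477e+04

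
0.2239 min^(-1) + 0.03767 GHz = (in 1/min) 2.26e+09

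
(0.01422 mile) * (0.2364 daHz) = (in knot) 105.2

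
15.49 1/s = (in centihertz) 1549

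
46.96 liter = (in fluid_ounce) 1588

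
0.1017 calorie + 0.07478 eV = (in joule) 0.4255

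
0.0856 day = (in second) 7396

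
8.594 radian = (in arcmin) 2.954e+04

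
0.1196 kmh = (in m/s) 0.03322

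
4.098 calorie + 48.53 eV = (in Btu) 0.01625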